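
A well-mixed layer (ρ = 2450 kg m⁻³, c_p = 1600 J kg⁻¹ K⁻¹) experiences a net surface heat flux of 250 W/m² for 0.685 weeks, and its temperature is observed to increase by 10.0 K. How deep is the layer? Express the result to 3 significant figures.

2.64 m

Heat input Q = F Δt = 250 × 4.14×10^5 s = 1.04×10^8 J/m².
Required areal heat capacity C = Q / ΔT = 1.04×10^7 J/(m²·K).
Depth D = C / (ρ c_p) = 1.04×10^7 / (2450 × 1600) = 2.64 m.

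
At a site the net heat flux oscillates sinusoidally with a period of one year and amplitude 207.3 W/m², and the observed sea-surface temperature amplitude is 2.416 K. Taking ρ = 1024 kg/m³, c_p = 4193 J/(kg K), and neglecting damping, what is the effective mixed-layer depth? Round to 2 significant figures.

ω = 2π / 3.15×10^7 s = 1.99×10^-7 s⁻¹.
Required C = F₀ / (A ω) = 207.3 / (2.416 × 1.99×10^-7) = 4.31×10^8 J/(m²·K).
D = C / (ρ c_p) = 4.31×10^8 / (1024 × 4193) = 100 m.

100 m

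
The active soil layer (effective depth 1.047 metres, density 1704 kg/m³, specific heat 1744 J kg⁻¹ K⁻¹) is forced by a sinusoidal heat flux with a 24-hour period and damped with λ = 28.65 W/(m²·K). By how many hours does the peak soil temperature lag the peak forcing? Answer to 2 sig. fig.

5.5 hours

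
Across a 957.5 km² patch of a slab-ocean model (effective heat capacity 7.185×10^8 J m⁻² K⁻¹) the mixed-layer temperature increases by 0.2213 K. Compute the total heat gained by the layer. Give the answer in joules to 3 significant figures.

Areal heat capacity C = 7.185×10^8 J m⁻² K⁻¹ (given).
Heat per unit area: q = C ΔT = 7.18×10^8 × 0.2213 = 1.59×10^8 J/m².
Total heat: Q = q × A = 1.59×10^8 × (957.5 × 10⁶ m²) = 1.52×10^17 J.

1.52×10^17 J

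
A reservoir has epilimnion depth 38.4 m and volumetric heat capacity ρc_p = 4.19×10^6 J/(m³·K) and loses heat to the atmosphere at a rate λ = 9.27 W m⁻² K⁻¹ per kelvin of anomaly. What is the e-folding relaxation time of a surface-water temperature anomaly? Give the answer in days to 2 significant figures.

Areal heat capacity C = ρc_p × D = 4.19×10^6 × 38.4 = 1.61×10^8 J/(m²·K).
Relaxation time τ = C / λ = 1.61×10^8 / 9.27 = 1.74×10^7 s.
In days: 1.74×10^7 s / (86400 s/day) = 201 days.

200 days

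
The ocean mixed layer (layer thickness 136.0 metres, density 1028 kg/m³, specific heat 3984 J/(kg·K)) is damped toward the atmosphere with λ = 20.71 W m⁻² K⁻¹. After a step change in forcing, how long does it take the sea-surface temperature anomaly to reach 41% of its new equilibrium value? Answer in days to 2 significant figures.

160 days

Areal heat capacity C = ρ c_p D = 1028 × 3984 × 136.0 = 5.57×10^8 J/(m^2 K).
τ = C / λ = 5.57×10^8 / 20.71 = 2.69×10^7 s.
Fraction reached: 1 − e^(−t/τ) = 0.41 ⇒ t = −τ ln(1 − 0.41) = τ × 0.528.
t = 1.42×10^7 s = 164 days.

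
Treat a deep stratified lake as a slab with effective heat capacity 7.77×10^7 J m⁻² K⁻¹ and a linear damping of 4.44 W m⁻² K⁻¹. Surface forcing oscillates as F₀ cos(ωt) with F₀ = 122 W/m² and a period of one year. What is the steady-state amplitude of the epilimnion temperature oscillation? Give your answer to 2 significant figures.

7.6 K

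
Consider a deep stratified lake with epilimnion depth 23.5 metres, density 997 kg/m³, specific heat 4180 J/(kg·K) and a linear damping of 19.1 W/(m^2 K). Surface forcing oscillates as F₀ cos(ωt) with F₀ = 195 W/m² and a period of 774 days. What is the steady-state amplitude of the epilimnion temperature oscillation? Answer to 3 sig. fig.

Areal heat capacity C = ρ c_p D = 997 × 4180 × 23.5 = 9.79×10^7 J/(m^2 K).
Angular frequency ω = 2π / T = 2π / 6.69×10^7 s = 9.40×10^-8 s⁻¹.
√((Cω)² + λ²) = √((9.20)² + 19.1²) = 21.2 W/(m²·K).
Amplitude A = F₀ / √((Cω)²+λ²) = 195 / 21.2 = 9.20 K.

9.20 K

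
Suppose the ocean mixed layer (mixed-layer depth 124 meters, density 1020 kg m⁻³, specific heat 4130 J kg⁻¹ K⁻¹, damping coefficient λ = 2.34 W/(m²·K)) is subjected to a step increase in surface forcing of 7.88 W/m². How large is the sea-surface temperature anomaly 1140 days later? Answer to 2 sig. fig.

1.2 K

Areal heat capacity C = ρ c_p D = 1020 × 4130 × 124 = 5.22×10^8 J/(m²·K).
τ = C / λ = 5.22×10^8 / 2.34 = 2.23×10^8 s.
Equilibrium anomaly ΔT_eq = F / λ = 7.88 / 2.34 = 3.37 K.
t = 1140 days = 9.85×10^7 s, so t/τ = 0.441.
ΔT(t) = ΔT_eq (1 − e^(−t/τ)) = 3.37 × (1 − e^−0.441) = 1.20 K.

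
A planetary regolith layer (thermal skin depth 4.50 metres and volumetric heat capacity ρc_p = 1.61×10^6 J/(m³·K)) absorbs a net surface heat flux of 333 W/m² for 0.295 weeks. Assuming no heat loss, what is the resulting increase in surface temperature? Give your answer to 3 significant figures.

Areal heat capacity C = ρc_p × D = 1.61×10^6 × 4.50 = 7.24×10^6 J/(m^2 K).
Net heat input Q = F Δt = 333 × (0.295 weeks × 6.048×10^5 s/week) = 5.94×10^7 J/m².
ΔT = Q / C = 5.94×10^7 / 7.24×10^6 = 8.20 K.

8.20 K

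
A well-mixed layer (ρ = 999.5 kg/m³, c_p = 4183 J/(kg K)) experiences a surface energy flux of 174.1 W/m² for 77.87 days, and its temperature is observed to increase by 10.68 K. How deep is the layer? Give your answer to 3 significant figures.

Heat input Q = F Δt = 174.1 × 6.73×10^6 s = 1.17×10^9 J/m².
Required areal heat capacity C = Q / ΔT = 1.10×10^8 J/(m²·K).
Depth D = C / (ρ c_p) = 1.10×10^8 / (999.5 × 4183) = 26.2 m.

26.2 m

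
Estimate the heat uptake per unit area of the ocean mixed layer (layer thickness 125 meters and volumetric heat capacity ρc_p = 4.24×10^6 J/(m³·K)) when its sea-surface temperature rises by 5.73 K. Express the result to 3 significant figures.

Areal heat capacity C = ρc_p × D = 4.24×10^6 × 125 = 5.30×10^8 J m⁻² K⁻¹.
ΔQ = C ΔT = 5.30×10^8 × 5.73 = 3.04×10^9 J/m².

3.04×10^9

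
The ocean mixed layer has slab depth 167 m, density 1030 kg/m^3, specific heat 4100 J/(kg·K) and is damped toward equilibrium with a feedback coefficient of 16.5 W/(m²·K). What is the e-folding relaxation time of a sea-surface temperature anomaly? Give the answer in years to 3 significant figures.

1.35 years

Areal heat capacity C = ρ c_p D = 1030 × 4100 × 167 = 7.05×10^8 J m⁻² K⁻¹.
Relaxation time τ = C / λ = 7.05×10^8 / 16.5 = 4.27×10^7 s.
In years: 4.27×10^7 s / (3.156×10^7 s/year) = 1.35 years.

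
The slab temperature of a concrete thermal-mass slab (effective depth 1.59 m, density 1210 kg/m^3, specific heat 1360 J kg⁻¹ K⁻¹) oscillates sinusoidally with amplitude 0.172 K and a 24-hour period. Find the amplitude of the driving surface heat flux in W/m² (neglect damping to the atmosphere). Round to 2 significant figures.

Areal heat capacity C = ρ c_p D = 1210 × 1360 × 1.59 = 2.62×10^6 J/(m^2 K).
ω = 2π / 86400 s = 7.27×10^-5 s⁻¹.
Cω = 2.62×10^6 × 7.27×10^-5 = 190 W/(m²·K).
F₀ = A × Cω = 0.172 × 190 = 32.7 W/m².

33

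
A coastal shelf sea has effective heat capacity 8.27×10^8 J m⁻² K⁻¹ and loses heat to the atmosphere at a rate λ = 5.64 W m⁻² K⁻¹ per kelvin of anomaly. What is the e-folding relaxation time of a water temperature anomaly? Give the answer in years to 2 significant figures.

Areal heat capacity C = 8.27×10^8 J m⁻² K⁻¹ (given).
Relaxation time τ = C / λ = 8.27×10^8 / 5.64 = 1.47×10^8 s.
In years: 1.47×10^8 s / (3.156×10^7 s/year) = 4.65 years.

4.6 years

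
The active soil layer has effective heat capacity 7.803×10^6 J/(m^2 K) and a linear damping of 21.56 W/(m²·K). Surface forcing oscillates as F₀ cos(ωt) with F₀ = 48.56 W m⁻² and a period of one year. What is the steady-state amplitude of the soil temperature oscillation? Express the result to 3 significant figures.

2.25 K

Areal heat capacity C = 7.803×10^6 J/(m^2 K) (given).
Angular frequency ω = 2π / T = 2π / 3.15×10^7 s = 1.99×10^-7 s⁻¹.
√((Cω)² + λ²) = √((1.55)² + 21.56²) = 21.6 W/(m²·K).
Amplitude A = F₀ / √((Cω)²+λ²) = 48.56 / 21.6 = 2.25 K.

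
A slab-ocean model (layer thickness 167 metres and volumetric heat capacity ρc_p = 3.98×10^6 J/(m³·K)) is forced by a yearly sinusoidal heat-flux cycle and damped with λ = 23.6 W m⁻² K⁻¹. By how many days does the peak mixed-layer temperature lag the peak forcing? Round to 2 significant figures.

Areal heat capacity C = ρc_p × D = 3.98×10^6 × 167 = 6.65×10^8 J m⁻² K⁻¹.
ω = 2π / 3.15×10^7 s = 1.99×10^-7 s⁻¹.
Phase lag φ = arctan(Cω/λ) = arctan(132/23.6) = 1.39 rad.
Time lag = φ / ω = 1.39 / 1.99×10^-7 = 7.00×10^6 s = 81.0 days.

81 days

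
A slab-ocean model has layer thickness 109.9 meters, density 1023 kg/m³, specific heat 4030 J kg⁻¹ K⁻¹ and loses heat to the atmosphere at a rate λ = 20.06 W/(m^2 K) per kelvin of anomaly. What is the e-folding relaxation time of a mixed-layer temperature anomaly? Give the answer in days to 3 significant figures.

261 days

Areal heat capacity C = ρ c_p D = 1023 × 4030 × 109.9 = 4.53×10^8 J m⁻² K⁻¹.
Relaxation time τ = C / λ = 4.53×10^8 / 20.06 = 2.26×10^7 s.
In days: 2.26×10^7 s / (86400 s/day) = 261 days.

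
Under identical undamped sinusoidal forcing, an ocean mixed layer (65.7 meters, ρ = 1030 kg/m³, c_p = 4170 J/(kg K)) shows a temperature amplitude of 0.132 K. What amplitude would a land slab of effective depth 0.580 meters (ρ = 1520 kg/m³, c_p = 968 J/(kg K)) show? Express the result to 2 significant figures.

C_ocean = 2.82×10^8 J/(m²·K); C_land = 8.53×10^5 J/(m²·K).
A ∝ 1/C ⇒ A_land = A_ocean × C_ocean/C_land = 0.132 × 331 = 43.6 K.

44 K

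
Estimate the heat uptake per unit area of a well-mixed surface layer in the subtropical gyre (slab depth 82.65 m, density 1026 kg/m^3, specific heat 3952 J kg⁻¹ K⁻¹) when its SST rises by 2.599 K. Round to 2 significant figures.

Areal heat capacity C = ρ c_p D = 1026 × 3952 × 82.65 = 3.35×10^8 J/(m²·K).
ΔQ = C ΔT = 3.35×10^8 × 2.599 = 8.71×10^8 J/m².

8.7×10^8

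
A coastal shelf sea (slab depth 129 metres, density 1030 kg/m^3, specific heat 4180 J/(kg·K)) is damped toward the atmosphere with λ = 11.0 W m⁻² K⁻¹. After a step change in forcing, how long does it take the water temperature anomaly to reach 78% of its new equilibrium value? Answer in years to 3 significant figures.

Areal heat capacity C = ρ c_p D = 1030 × 4180 × 129 = 5.55×10^8 J m⁻² K⁻¹.
τ = C / λ = 5.55×10^8 / 11.0 = 5.05×10^7 s.
Fraction reached: 1 − e^(−t/τ) = 0.78 ⇒ t = −τ ln(1 − 0.78) = τ × 1.51.
t = 7.64×10^7 s = 2.42 years.

2.42 years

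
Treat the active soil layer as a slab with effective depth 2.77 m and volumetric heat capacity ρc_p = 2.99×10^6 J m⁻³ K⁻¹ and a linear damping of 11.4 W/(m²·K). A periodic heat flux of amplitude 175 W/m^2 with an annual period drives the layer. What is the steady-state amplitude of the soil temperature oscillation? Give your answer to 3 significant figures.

15.2 K

Areal heat capacity C = ρc_p × D = 2.99×10^6 × 2.77 = 8.28×10^6 J/(m^2 K).
Angular frequency ω = 2π / T = 2π / 3.15×10^7 s = 1.99×10^-7 s⁻¹.
√((Cω)² + λ²) = √((1.65)² + 11.4²) = 11.5 W/(m²·K).
Amplitude A = F₀ / √((Cω)²+λ²) = 175 / 11.5 = 15.2 K.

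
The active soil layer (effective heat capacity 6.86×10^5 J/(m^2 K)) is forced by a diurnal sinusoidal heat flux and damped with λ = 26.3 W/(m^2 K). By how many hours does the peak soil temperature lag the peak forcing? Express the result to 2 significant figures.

Areal heat capacity C = 6.86×10^5 J/(m^2 K) (given).
ω = 2π / 86400 s = 7.27×10^-5 s⁻¹.
Phase lag φ = arctan(Cω/λ) = arctan(49.9/26.3) = 1.09 rad.
Time lag = φ / ω = 1.09 / 7.27×10^-5 = 14900 s = 4.15 hours.

4.1 hours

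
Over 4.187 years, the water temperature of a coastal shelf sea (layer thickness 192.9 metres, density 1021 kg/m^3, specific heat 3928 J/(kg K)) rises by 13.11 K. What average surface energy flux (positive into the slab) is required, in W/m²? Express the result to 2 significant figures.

Areal heat capacity C = ρ c_p D = 1021 × 3928 × 192.9 = 7.74×10^8 J/(m²·K).
Required heat per unit area: Q = C ΔT = 7.74×10^8 × 13.11 = 1.01×10^10 J/m².
Flux F = Q / Δt = 1.01×10^10 / 1.32×10^8 s = 76.8 W/m².

77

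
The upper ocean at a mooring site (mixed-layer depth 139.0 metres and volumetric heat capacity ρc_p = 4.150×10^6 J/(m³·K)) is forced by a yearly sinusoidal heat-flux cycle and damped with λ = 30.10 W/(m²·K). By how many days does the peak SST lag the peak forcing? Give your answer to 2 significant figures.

Areal heat capacity C = ρc_p × D = 4.150×10^6 × 139.0 = 5.77×10^8 J/(m^2 K).
ω = 2π / 3.15×10^7 s = 1.99×10^-7 s⁻¹.
Phase lag φ = arctan(Cω/λ) = arctan(115/30.10) = 1.31 rad.
Time lag = φ / ω = 1.31 / 1.99×10^-7 = 6.60×10^6 s = 76.4 days.

76 days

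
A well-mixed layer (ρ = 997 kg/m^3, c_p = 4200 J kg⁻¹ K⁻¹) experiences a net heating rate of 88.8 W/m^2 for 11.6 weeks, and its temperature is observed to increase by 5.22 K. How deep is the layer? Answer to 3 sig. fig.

28.5 m

Heat input Q = F Δt = 88.8 × 7.02×10^6 s = 6.23×10^8 J/m².
Required areal heat capacity C = Q / ΔT = 1.19×10^8 J/(m²·K).
Depth D = C / (ρ c_p) = 1.19×10^8 / (997 × 4200) = 28.5 m.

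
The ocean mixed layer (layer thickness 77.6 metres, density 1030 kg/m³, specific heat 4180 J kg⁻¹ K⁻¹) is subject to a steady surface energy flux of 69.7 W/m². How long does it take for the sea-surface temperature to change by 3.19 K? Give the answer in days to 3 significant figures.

Areal heat capacity C = ρ c_p D = 1030 × 4180 × 77.6 = 3.34×10^8 J/(m^2 K).
Time required: Δt = C ΔT / F = 3.34×10^8 × 3.19 / 69.7 = 1.53×10^7 s.
In days: 1.53×10^7 s / (86400 s/day) = 177 days.

177 days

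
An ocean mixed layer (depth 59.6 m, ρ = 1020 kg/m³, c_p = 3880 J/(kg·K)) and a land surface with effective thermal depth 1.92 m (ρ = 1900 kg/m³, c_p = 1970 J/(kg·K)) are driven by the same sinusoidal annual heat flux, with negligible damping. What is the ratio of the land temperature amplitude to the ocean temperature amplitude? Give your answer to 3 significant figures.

C_ocean = 1020 × 3880 × 59.6 = 2.36×10^8 J/(m²·K).
C_land = 1900 × 1970 × 1.92 = 7.19×10^6 J/(m²·K).
Undamped amplitude ∝ 1/C, so A_land/A_ocean = C_ocean/C_land = 32.8.

32.8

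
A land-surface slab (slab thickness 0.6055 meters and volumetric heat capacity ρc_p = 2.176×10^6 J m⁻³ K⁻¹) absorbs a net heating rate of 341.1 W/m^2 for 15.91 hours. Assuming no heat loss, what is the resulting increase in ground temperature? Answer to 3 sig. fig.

Areal heat capacity C = ρc_p × D = 2.176×10^6 × 0.6055 = 1.32×10^6 J/(m²·K).
Net heat input Q = F Δt = 341.1 × (15.91 hours × 3600 s/hour) = 1.95×10^7 J/m².
ΔT = Q / C = 1.95×10^7 / 1.32×10^6 = 14.8 K.

14.8 K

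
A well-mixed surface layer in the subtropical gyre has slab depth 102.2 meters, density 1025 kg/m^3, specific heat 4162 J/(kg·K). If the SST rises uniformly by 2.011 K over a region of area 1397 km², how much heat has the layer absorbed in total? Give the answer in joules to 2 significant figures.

Areal heat capacity C = ρ c_p D = 1025 × 4162 × 102.2 = 4.36×10^8 J m⁻² K⁻¹.
Heat per unit area: q = C ΔT = 4.36×10^8 × 2.011 = 8.77×10^8 J/m².
Total heat: Q = q × A = 8.77×10^8 × (1397 × 10⁶ m²) = 1.22×10^18 J.

1.2×10^18 J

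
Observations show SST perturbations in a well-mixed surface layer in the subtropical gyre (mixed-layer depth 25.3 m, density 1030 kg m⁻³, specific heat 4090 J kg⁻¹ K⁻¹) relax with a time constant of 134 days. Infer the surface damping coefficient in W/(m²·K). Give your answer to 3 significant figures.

Areal heat capacity C = ρ c_p D = 1030 × 4090 × 25.3 = 1.07×10^8 J m⁻² K⁻¹.
τ = 134 days = 1.16×10^7 s.
λ = C / τ = 1.07×10^8 / 1.16×10^7 = 9.21 W/(m²·K).

9.21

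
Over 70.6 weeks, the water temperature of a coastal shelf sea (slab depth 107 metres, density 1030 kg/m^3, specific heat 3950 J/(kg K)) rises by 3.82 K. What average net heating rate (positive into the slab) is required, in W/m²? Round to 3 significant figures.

Areal heat capacity C = ρ c_p D = 1030 × 3950 × 107 = 4.35×10^8 J m⁻² K⁻¹.
Required heat per unit area: Q = C ΔT = 4.35×10^8 × 3.82 = 1.66×10^9 J/m².
Flux F = Q / Δt = 1.66×10^9 / 4.27×10^7 s = 38.9 W/m².

38.9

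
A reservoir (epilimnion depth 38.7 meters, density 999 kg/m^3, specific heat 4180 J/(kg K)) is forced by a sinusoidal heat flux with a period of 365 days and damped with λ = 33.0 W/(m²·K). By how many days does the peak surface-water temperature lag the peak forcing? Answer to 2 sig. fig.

Areal heat capacity C = ρ c_p D = 999 × 4180 × 38.7 = 1.62×10^8 J m⁻² K⁻¹.
ω = 2π / 3.15×10^7 s = 1.99×10^-7 s⁻¹.
Phase lag φ = arctan(Cω/λ) = arctan(32.2/33.0) = 0.773 rad.
Time lag = φ / ω = 0.773 / 1.99×10^-7 = 3.88×10^6 s = 44.9 days.

45 days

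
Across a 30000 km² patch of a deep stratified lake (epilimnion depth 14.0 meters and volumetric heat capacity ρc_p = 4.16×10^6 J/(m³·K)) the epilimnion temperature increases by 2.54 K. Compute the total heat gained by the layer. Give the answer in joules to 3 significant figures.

4.44×10^18 J

Areal heat capacity C = ρc_p × D = 4.16×10^6 × 14.0 = 5.82×10^7 J/(m^2 K).
Heat per unit area: q = C ΔT = 5.82×10^7 × 2.54 = 1.48×10^8 J/m².
Total heat: Q = q × A = 1.48×10^8 × (30000 × 10⁶ m²) = 4.44×10^18 J.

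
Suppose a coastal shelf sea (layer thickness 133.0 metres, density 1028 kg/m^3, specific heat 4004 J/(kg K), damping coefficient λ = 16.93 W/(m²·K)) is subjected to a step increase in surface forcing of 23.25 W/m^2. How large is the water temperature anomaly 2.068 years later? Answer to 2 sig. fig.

Areal heat capacity C = ρ c_p D = 1028 × 4004 × 133.0 = 5.47×10^8 J m⁻² K⁻¹.
τ = C / λ = 5.47×10^8 / 16.93 = 3.23×10^7 s.
Equilibrium anomaly ΔT_eq = F / λ = 23.25 / 16.93 = 1.37 K.
t = 2.068 years = 6.53×10^7 s, so t/τ = 2.02.
ΔT(t) = ΔT_eq (1 − e^(−t/τ)) = 1.37 × (1 − e^−2.02) = 1.19 K.

1.2 K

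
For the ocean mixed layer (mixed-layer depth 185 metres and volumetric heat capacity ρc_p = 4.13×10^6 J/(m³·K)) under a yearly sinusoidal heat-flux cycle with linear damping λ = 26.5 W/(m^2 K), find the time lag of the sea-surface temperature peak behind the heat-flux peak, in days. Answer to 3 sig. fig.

81.2 days

Areal heat capacity C = ρc_p × D = 4.13×10^6 × 185 = 7.64×10^8 J m⁻² K⁻¹.
ω = 2π / 3.15×10^7 s = 1.99×10^-7 s⁻¹.
Phase lag φ = arctan(Cω/λ) = arctan(152/26.5) = 1.40 rad.
Time lag = φ / ω = 1.40 / 1.99×10^-7 = 7.02×10^6 s = 81.2 days.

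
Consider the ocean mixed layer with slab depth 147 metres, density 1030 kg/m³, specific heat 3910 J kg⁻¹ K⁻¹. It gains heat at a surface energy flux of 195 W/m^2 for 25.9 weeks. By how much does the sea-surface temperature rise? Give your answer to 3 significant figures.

5.16 K

Areal heat capacity C = ρ c_p D = 1030 × 3910 × 147 = 5.92×10^8 J m⁻² K⁻¹.
Net heat input Q = F Δt = 195 × (25.9 weeks × 6.048×10^5 s/week) = 3.05×10^9 J/m².
ΔT = Q / C = 3.05×10^9 / 5.92×10^8 = 5.16 K.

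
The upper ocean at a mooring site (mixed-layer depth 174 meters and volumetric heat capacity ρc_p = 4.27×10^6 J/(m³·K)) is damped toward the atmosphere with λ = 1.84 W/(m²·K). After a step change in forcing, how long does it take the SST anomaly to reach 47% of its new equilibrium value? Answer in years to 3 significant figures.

8.12 years

Areal heat capacity C = ρc_p × D = 4.27×10^6 × 174 = 7.43×10^8 J/(m^2 K).
τ = C / λ = 7.43×10^8 / 1.84 = 4.04×10^8 s.
Fraction reached: 1 − e^(−t/τ) = 0.47 ⇒ t = −τ ln(1 − 0.47) = τ × 0.635.
t = 2.56×10^8 s = 8.12 years.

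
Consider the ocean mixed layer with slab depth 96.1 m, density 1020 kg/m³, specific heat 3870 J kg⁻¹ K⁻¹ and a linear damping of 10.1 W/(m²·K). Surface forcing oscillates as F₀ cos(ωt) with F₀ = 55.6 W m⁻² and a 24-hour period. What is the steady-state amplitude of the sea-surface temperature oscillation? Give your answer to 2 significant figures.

Areal heat capacity C = ρ c_p D = 1020 × 3870 × 96.1 = 3.79×10^8 J m⁻² K⁻¹.
Angular frequency ω = 2π / T = 2π / 86400 s = 7.27×10^-5 s⁻¹.
√((Cω)² + λ²) = √((27600)² + 10.1²) = 27600 W/(m²·K).
Amplitude A = F₀ / √((Cω)²+λ²) = 55.6 / 27600 = 0.00202 K.

0.0020 K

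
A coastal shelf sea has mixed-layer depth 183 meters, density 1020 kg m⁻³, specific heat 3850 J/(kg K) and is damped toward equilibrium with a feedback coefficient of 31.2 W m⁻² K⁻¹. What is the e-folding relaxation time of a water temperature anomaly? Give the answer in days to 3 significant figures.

Areal heat capacity C = ρ c_p D = 1020 × 3850 × 183 = 7.19×10^8 J/(m²·K).
Relaxation time τ = C / λ = 7.19×10^8 / 31.2 = 2.30×10^7 s.
In days: 2.30×10^7 s / (86400 s/day) = 267 days.

267 days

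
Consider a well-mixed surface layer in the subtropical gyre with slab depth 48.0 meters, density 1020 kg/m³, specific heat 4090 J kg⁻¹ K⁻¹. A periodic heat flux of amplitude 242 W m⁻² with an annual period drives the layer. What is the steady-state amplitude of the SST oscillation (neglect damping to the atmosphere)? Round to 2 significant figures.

Areal heat capacity C = ρ c_p D = 1020 × 4090 × 48.0 = 2.00×10^8 J/(m^2 K).
Angular frequency ω = 2π / T = 2π / 3.15×10^7 s = 1.99×10^-7 s⁻¹.
Cω = 2.00×10^8 × 1.99×10^-7 = 39.9 W/(m²·K).
Amplitude A = F₀ / (Cω) = 242 / 39.9 = 6.07 K.

6.1 K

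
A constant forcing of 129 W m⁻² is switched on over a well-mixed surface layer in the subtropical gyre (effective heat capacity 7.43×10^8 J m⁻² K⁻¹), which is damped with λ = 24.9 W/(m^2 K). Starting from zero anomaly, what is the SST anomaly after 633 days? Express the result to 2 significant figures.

Areal heat capacity C = 7.43×10^8 J m⁻² K⁻¹ (given).
τ = C / λ = 7.43×10^8 / 24.9 = 2.98×10^7 s.
Equilibrium anomaly ΔT_eq = F / λ = 129 / 24.9 = 5.18 K.
t = 633 days = 5.47×10^7 s, so t/τ = 1.83.
ΔT(t) = ΔT_eq (1 − e^(−t/τ)) = 5.18 × (1 − e^−1.83) = 4.35 K.

4.4 K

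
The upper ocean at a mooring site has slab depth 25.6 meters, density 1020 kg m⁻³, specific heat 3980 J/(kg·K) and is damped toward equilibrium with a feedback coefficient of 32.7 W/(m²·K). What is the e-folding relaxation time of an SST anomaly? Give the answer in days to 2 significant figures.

37 days

Areal heat capacity C = ρ c_p D = 1020 × 3980 × 25.6 = 1.04×10^8 J/(m²·K).
Relaxation time τ = C / λ = 1.04×10^8 / 32.7 = 3.18×10^6 s.
In days: 3.18×10^6 s / (86400 s/day) = 36.8 days.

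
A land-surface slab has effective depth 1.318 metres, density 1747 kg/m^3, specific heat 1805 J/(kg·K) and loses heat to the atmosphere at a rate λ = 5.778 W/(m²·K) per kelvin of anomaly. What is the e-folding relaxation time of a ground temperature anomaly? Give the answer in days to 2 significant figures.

8.3 days

Areal heat capacity C = ρ c_p D = 1747 × 1805 × 1.318 = 4.16×10^6 J/(m²·K).
Relaxation time τ = C / λ = 4.16×10^6 / 5.778 = 7.19×10^5 s.
In days: 7.19×10^5 s / (86400 s/day) = 8.33 days.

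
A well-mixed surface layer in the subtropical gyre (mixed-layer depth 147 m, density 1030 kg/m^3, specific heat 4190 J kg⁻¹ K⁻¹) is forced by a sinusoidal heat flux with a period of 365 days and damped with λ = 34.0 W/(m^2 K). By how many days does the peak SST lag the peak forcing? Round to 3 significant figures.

Areal heat capacity C = ρ c_p D = 1030 × 4190 × 147 = 6.34×10^8 J/(m^2 K).
ω = 2π / 3.15×10^7 s = 1.99×10^-7 s⁻¹.
Phase lag φ = arctan(Cω/λ) = arctan(126/34.0) = 1.31 rad.
Time lag = φ / ω = 1.31 / 1.99×10^-7 = 6.57×10^6 s = 76.0 days.

76.0 days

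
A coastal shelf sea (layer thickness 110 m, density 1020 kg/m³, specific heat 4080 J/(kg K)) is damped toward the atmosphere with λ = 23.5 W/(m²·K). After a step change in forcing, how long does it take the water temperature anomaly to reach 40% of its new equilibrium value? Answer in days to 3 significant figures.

115 days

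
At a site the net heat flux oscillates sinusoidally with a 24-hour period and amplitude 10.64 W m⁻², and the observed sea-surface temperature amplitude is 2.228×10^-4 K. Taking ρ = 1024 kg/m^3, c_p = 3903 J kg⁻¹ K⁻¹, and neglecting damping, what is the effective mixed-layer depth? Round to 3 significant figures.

164 m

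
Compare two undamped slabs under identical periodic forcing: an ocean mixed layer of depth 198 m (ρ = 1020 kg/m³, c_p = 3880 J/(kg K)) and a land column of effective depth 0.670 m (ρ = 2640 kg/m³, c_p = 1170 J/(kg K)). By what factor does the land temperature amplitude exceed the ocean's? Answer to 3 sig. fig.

379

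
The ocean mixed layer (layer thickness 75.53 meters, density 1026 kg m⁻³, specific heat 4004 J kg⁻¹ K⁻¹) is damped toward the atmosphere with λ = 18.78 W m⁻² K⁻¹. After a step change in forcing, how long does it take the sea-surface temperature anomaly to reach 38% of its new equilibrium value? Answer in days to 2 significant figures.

91 days

Areal heat capacity C = ρ c_p D = 1026 × 4004 × 75.53 = 3.10×10^8 J/(m²·K).
τ = C / λ = 3.10×10^8 / 18.78 = 1.65×10^7 s.
Fraction reached: 1 − e^(−t/τ) = 0.38 ⇒ t = −τ ln(1 − 0.38) = τ × 0.478.
t = 7.90×10^6 s = 91.4 days.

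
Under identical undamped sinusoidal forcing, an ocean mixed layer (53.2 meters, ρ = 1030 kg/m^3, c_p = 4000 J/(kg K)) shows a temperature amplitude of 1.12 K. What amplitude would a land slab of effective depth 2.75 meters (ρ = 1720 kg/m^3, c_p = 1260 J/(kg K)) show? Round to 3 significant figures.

41.2 K

C_ocean = 2.19×10^8 J/(m²·K); C_land = 5.96×10^6 J/(m²·K).
A ∝ 1/C ⇒ A_land = A_ocean × C_ocean/C_land = 1.12 × 36.8 = 41.2 K.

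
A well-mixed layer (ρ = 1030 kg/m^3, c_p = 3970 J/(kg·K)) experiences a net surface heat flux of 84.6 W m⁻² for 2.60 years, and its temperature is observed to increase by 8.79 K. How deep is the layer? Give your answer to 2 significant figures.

190 m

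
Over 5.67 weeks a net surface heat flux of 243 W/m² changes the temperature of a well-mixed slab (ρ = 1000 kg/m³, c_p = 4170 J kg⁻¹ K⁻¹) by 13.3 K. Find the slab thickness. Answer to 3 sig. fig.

Heat input Q = F Δt = 243 × 3.43×10^6 s = 8.33×10^8 J/m².
Required areal heat capacity C = Q / ΔT = 6.27×10^7 J/(m²·K).
Depth D = C / (ρ c_p) = 6.27×10^7 / (1000 × 4170) = 15.0 m.

15.0 m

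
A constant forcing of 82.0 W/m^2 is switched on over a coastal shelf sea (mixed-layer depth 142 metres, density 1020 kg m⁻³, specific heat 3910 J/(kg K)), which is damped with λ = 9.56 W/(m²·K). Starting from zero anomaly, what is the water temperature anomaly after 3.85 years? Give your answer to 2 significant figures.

7.5 K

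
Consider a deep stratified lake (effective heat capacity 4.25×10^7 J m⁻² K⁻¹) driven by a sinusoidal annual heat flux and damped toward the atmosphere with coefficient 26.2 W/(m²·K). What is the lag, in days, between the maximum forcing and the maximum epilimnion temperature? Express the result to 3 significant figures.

Areal heat capacity C = 4.25×10^7 J m⁻² K⁻¹ (given).
ω = 2π / 3.15×10^7 s = 1.99×10^-7 s⁻¹.
Phase lag φ = arctan(Cω/λ) = arctan(8.47/26.2) = 0.313 rad.
Time lag = φ / ω = 0.313 / 1.99×10^-7 = 1.57×10^6 s = 18.2 days.

18.2 days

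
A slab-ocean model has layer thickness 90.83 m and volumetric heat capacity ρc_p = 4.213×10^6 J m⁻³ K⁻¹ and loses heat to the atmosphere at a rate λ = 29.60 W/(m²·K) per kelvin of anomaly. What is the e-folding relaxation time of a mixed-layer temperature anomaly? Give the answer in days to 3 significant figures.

150 days

Areal heat capacity C = ρc_p × D = 4.213×10^6 × 90.83 = 3.83×10^8 J/(m^2 K).
Relaxation time τ = C / λ = 3.83×10^8 / 29.60 = 1.29×10^7 s.
In days: 1.29×10^7 s / (86400 s/day) = 150 days.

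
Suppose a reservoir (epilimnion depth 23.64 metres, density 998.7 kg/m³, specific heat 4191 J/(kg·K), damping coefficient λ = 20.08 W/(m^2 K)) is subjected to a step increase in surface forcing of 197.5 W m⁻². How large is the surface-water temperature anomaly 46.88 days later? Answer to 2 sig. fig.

5.5 K

Areal heat capacity C = ρ c_p D = 998.7 × 4191 × 23.64 = 9.89×10^7 J m⁻² K⁻¹.
τ = C / λ = 9.89×10^7 / 20.08 = 4.93×10^6 s.
Equilibrium anomaly ΔT_eq = F / λ = 197.5 / 20.08 = 9.84 K.
t = 46.88 days = 4.05×10^6 s, so t/τ = 0.822.
ΔT(t) = ΔT_eq (1 − e^(−t/τ)) = 9.84 × (1 − e^−0.822) = 5.51 K.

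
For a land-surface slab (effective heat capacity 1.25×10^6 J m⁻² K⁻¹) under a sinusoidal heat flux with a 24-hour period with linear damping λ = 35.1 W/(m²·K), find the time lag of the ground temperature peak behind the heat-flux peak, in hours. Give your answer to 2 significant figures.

4.6 hours

Areal heat capacity C = 1.25×10^6 J m⁻² K⁻¹ (given).
ω = 2π / 86400 s = 7.27×10^-5 s⁻¹.
Phase lag φ = arctan(Cω/λ) = arctan(90.9/35.1) = 1.20 rad.
Time lag = φ / ω = 1.20 / 7.27×10^-5 = 16500 s = 4.59 hours.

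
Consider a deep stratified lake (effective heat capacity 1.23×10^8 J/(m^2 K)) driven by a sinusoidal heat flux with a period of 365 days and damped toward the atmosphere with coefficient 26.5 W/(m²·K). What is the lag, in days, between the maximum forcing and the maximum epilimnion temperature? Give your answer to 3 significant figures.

43.4 days

Areal heat capacity C = 1.23×10^8 J/(m^2 K) (given).
ω = 2π / 3.15×10^7 s = 1.99×10^-7 s⁻¹.
Phase lag φ = arctan(Cω/λ) = arctan(24.5/26.5) = 0.746 rad.
Time lag = φ / ω = 0.746 / 1.99×10^-7 = 3.75×10^6 s = 43.4 days.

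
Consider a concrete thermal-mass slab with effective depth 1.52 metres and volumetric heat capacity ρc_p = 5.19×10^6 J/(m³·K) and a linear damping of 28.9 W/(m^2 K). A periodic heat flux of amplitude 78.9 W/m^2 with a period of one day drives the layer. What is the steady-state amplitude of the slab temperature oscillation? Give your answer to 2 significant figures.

0.14 K

Areal heat capacity C = ρc_p × D = 5.19×10^6 × 1.52 = 7.89×10^6 J/(m^2 K).
Angular frequency ω = 2π / T = 2π / 86400 s = 7.27×10^-5 s⁻¹.
√((Cω)² + λ²) = √((574)² + 28.9²) = 574 W/(m²·K).
Amplitude A = F₀ / √((Cω)²+λ²) = 78.9 / 574 = 0.137 K.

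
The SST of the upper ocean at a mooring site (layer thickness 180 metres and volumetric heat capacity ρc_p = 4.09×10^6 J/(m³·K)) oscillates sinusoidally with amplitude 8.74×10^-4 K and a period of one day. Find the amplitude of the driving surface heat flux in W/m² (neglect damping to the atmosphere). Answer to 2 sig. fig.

47

Areal heat capacity C = ρc_p × D = 4.09×10^6 × 180 = 7.36×10^8 J/(m²·K).
ω = 2π / 86400 s = 7.27×10^-5 s⁻¹.
Cω = 7.36×10^8 × 7.27×10^-5 = 53500 W/(m²·K).
F₀ = A × Cω = 8.74×10^-4 × 53500 = 46.8 W/m².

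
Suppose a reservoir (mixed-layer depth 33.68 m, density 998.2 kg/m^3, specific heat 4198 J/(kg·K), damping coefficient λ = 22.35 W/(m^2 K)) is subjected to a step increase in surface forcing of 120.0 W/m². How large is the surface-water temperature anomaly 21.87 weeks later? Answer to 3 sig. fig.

4.71 K

Areal heat capacity C = ρ c_p D = 998.2 × 4198 × 33.68 = 1.41×10^8 J/(m^2 K).
τ = C / λ = 1.41×10^8 / 22.35 = 6.31×10^6 s.
Equilibrium anomaly ΔT_eq = F / λ = 120.0 / 22.35 = 5.37 K.
t = 21.87 weeks = 1.32×10^7 s, so t/τ = 2.09.
ΔT(t) = ΔT_eq (1 − e^(−t/τ)) = 5.37 × (1 − e^−2.09) = 4.71 K.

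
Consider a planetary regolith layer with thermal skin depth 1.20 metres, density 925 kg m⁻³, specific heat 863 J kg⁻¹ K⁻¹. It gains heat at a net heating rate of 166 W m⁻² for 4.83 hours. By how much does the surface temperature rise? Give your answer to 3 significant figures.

Areal heat capacity C = ρ c_p D = 925 × 863 × 1.20 = 9.58×10^5 J m⁻² K⁻¹.
Net heat input Q = F Δt = 166 × (4.83 hours × 3600 s/hour) = 2.89×10^6 J/m².
ΔT = Q / C = 2.89×10^6 / 9.58×10^5 = 3.01 K.

3.01 K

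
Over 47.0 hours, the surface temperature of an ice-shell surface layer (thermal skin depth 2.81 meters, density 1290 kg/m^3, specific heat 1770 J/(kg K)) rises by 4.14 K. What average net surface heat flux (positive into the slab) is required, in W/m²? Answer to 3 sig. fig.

Areal heat capacity C = ρ c_p D = 1290 × 1770 × 2.81 = 6.42×10^6 J/(m²·K).
Required heat per unit area: Q = C ΔT = 6.42×10^6 × 4.14 = 2.66×10^7 J/m².
Flux F = Q / Δt = 2.66×10^7 / 1.69×10^5 s = 157 W/m².

157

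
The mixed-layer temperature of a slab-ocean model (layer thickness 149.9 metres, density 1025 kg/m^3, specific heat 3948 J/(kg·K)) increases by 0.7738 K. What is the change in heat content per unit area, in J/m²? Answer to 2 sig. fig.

4.7×10^8

Areal heat capacity C = ρ c_p D = 1025 × 3948 × 149.9 = 6.07×10^8 J/(m^2 K).
ΔQ = C ΔT = 6.07×10^8 × 0.7738 = 4.69×10^8 J/m².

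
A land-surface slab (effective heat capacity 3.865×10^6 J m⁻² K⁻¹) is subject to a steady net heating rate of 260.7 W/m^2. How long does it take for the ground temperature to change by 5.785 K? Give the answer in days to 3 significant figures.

Areal heat capacity C = 3.865×10^6 J m⁻² K⁻¹ (given).
Time required: Δt = C ΔT / F = 3.86×10^6 × 5.785 / 260.7 = 85800 s.
In days: 85800 s / (86400 s/day) = 0.993 days.

0.993 days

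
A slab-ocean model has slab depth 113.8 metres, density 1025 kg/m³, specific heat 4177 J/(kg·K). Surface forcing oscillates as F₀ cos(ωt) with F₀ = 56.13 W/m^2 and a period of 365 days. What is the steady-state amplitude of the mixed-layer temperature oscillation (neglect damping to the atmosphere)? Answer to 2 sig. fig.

0.58 K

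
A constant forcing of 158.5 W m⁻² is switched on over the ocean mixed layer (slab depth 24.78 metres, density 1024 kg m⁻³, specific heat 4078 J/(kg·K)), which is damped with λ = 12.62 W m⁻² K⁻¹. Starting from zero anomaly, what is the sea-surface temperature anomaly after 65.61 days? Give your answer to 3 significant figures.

6.27 K

Areal heat capacity C = ρ c_p D = 1024 × 4078 × 24.78 = 1.03×10^8 J/(m²·K).
τ = C / λ = 1.03×10^8 / 12.62 = 8.20×10^6 s.
Equilibrium anomaly ΔT_eq = F / λ = 158.5 / 12.62 = 12.6 K.
t = 65.61 days = 5.67×10^6 s, so t/τ = 0.691.
ΔT(t) = ΔT_eq (1 − e^(−t/τ)) = 12.6 × (1 − e^−0.691) = 6.27 K.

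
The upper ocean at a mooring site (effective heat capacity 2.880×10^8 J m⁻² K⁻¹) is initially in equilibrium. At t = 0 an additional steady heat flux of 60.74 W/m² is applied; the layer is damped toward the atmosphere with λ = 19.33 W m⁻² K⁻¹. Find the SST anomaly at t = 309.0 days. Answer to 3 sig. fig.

Areal heat capacity C = 2.880×10^8 J m⁻² K⁻¹ (given).
τ = C / λ = 2.88×10^8 / 19.33 = 1.49×10^7 s.
Equilibrium anomaly ΔT_eq = F / λ = 60.74 / 19.33 = 3.14 K.
t = 309.0 days = 2.67×10^7 s, so t/τ = 1.79.
ΔT(t) = ΔT_eq (1 − e^(−t/τ)) = 3.14 × (1 − e^−1.79) = 2.62 K.

2.62 K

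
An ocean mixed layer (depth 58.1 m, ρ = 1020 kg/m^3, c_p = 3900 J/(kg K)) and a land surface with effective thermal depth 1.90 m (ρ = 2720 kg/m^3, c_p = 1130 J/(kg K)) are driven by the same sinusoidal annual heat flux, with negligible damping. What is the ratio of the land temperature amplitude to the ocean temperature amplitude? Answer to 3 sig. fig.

39.6

C_ocean = 1020 × 3900 × 58.1 = 2.31×10^8 J/(m²·K).
C_land = 2720 × 1130 × 1.90 = 5.84×10^6 J/(m²·K).
Undamped amplitude ∝ 1/C, so A_land/A_ocean = C_ocean/C_land = 39.6.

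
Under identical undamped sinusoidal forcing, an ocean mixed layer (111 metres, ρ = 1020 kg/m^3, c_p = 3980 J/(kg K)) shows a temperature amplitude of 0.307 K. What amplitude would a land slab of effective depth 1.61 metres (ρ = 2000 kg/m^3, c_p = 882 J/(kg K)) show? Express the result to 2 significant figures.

C_ocean = 4.51×10^8 J/(m²·K); C_land = 2.84×10^6 J/(m²·K).
A ∝ 1/C ⇒ A_land = A_ocean × C_ocean/C_land = 0.307 × 159 = 48.7 K.

49 K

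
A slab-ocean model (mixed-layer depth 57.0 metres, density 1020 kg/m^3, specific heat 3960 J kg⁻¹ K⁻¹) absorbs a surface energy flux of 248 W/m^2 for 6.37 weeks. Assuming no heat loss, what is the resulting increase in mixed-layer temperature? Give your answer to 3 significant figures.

4.15 K

Areal heat capacity C = ρ c_p D = 1020 × 3960 × 57.0 = 2.30×10^8 J/(m²·K).
Net heat input Q = F Δt = 248 × (6.37 weeks × 6.048×10^5 s/week) = 9.55×10^8 J/m².
ΔT = Q / C = 9.55×10^8 / 2.30×10^8 = 4.15 K.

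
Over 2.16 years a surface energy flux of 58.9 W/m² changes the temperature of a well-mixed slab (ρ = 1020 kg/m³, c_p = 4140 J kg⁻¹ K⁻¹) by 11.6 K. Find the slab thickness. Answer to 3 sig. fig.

82.0 m

Heat input Q = F Δt = 58.9 × 6.82×10^7 s = 4.01×10^9 J/m².
Required areal heat capacity C = Q / ΔT = 3.46×10^8 J/(m²·K).
Depth D = C / (ρ c_p) = 3.46×10^8 / (1020 × 4140) = 82.0 m.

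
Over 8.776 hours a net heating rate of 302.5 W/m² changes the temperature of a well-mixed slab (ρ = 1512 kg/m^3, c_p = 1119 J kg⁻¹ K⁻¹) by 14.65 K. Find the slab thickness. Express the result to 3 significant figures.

0.386 m

Heat input Q = F Δt = 302.5 × 31600 s = 9.56×10^6 J/m².
Required areal heat capacity C = Q / ΔT = 6.52×10^5 J/(m²·K).
Depth D = C / (ρ c_p) = 6.52×10^5 / (1512 × 1119) = 0.386 m.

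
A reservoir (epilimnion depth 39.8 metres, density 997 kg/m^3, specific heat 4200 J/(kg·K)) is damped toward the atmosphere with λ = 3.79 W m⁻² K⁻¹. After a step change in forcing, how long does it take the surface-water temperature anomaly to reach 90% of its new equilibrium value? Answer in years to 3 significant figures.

3.21 years

Areal heat capacity C = ρ c_p D = 997 × 4200 × 39.8 = 1.67×10^8 J/(m^2 K).
τ = C / λ = 1.67×10^8 / 3.79 = 4.40×10^7 s.
Fraction reached: 1 − e^(−t/τ) = 0.90 ⇒ t = −τ ln(1 − 0.90) = τ × 2.30.
t = 1.01×10^8 s = 3.21 years.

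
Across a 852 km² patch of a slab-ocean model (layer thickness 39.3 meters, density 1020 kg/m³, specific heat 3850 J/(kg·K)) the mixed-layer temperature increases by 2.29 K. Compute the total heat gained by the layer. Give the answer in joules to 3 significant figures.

3.01×10^17 J

Areal heat capacity C = ρ c_p D = 1020 × 3850 × 39.3 = 1.54×10^8 J m⁻² K⁻¹.
Heat per unit area: q = C ΔT = 1.54×10^8 × 2.29 = 3.53×10^8 J/m².
Total heat: Q = q × A = 3.53×10^8 × (852 × 10⁶ m²) = 3.01×10^17 J.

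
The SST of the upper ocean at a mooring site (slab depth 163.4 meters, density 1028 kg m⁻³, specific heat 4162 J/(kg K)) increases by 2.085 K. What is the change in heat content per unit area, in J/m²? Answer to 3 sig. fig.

1.46×10^9

Areal heat capacity C = ρ c_p D = 1028 × 4162 × 163.4 = 6.99×10^8 J m⁻² K⁻¹.
ΔQ = C ΔT = 6.99×10^8 × 2.085 = 1.46×10^9 J/m².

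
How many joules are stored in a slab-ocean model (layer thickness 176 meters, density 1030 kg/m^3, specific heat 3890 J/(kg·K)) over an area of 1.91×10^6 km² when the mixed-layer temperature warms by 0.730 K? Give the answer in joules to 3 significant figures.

9.83×10^20 J

Areal heat capacity C = ρ c_p D = 1030 × 3890 × 176 = 7.05×10^8 J m⁻² K⁻¹.
Heat per unit area: q = C ΔT = 7.05×10^8 × 0.730 = 5.15×10^8 J/m².
Total heat: Q = q × A = 5.15×10^8 × (1.91×10^6 × 10⁶ m²) = 9.83×10^20 J.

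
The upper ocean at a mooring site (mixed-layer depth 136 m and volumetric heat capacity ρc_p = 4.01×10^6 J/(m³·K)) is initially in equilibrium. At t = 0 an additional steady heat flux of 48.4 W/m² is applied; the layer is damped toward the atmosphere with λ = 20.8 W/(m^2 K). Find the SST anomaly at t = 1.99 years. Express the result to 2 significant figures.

2.1 K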